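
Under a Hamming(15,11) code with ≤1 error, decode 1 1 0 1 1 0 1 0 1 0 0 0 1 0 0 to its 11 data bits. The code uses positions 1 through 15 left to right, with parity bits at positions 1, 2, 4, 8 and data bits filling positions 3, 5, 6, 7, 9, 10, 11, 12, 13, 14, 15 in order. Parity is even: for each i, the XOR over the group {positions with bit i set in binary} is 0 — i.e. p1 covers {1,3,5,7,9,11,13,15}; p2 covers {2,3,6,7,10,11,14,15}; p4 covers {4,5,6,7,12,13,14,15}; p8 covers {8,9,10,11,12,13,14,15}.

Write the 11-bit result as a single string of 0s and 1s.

s1 (pos 1,3,5,7,9,11,13,15): 1⊕0⊕1⊕1⊕1⊕0⊕1⊕0 = 1
s2 (pos 2,3,6,7,10,11,14,15): 1⊕0⊕0⊕1⊕0⊕0⊕0⊕0 = 0
s4 (pos 4,5,6,7,12,13,14,15): 1⊕1⊕0⊕1⊕0⊕1⊕0⊕0 = 0
s8 (pos 8,9,10,11,12,13,14,15): 0⊕1⊕0⊕0⊕0⊕1⊕0⊕0 = 0
Syndrome s8…s1 = 0001 → error at position 1.
Flip position 1: 110110101000100 → 010110101000100
Read data bits from positions 3,5,6,7,9,10,11,12,13,14,15: 01011000100

01011000100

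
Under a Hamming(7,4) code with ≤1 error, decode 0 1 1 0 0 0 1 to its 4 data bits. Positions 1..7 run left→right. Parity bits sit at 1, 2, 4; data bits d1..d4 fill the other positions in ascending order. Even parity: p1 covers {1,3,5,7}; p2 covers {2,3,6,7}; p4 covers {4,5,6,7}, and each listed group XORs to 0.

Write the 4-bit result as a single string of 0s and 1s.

s1 (pos 1,3,5,7): 0⊕1⊕0⊕1 = 0
s2 (pos 2,3,6,7): 1⊕1⊕0⊕1 = 1
s4 (pos 4,5,6,7): 0⊕0⊕0⊕1 = 1
Syndrome s4…s1 = 110 → error at position 6.
Flip position 6: 0110001 → 0110011
Read data bits from positions 3,5,6,7: 1011

1011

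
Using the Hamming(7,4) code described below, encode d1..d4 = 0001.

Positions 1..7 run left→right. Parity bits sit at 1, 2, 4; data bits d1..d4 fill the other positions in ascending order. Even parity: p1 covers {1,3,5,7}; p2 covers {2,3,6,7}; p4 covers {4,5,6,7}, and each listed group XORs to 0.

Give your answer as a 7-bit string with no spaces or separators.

Place data at non-parity positions: p1 p2 0 p4 0 0 1
p1 (pos 1,3,5,7): XOR of data positions = 0⊕0⊕1 = 1
p2 (pos 2,3,6,7): XOR of data positions = 0⊕0⊕1 = 1
p4 (pos 4,5,6,7): XOR of data positions = 0⊕0⊕1 = 1
Codeword: 1101001

1101001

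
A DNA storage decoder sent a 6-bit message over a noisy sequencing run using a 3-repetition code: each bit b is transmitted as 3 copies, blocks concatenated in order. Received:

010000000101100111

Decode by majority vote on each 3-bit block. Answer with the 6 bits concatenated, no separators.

000101

Block 1 (010): 1 one → 0
Block 2 (000): 0 ones → 0
Block 3 (000): 0 ones → 0
Block 4 (101): 2 ones → 1
Block 5 (100): 1 one → 0
Block 6 (111): 3 ones → 1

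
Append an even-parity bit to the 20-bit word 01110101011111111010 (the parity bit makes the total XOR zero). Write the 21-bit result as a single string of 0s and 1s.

011101010111111110100

XOR of the 20 data bits: 0⊕1⊕1⊕1⊕0⊕1⊕0⊕1⊕0⊕1⊕1⊕1⊕1⊕1⊕1⊕1⊕1⊕0⊕1⊕0 = 0
Parity bit = 0 (so all 21 bits XOR to 0).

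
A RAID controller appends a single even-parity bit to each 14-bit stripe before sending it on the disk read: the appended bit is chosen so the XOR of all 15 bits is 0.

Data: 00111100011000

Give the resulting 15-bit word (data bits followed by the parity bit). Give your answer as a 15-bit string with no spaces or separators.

001111000110000

XOR of the 14 data bits: 0⊕0⊕1⊕1⊕1⊕1⊕0⊕0⊕0⊕1⊕1⊕0⊕0⊕0 = 0
Parity bit = 0 (so all 15 bits XOR to 0).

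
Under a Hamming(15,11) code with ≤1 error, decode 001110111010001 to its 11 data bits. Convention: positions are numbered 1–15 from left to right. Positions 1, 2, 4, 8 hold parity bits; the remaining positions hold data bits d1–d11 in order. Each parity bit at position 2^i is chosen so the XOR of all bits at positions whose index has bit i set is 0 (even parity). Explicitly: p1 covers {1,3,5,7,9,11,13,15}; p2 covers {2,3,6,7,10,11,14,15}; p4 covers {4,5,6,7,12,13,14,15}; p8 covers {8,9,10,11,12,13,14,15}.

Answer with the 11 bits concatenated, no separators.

11011010001

s1 (pos 1,3,5,7,9,11,13,15): 0⊕1⊕1⊕1⊕1⊕1⊕0⊕1 = 0
s2 (pos 2,3,6,7,10,11,14,15): 0⊕1⊕0⊕1⊕0⊕1⊕0⊕1 = 0
s4 (pos 4,5,6,7,12,13,14,15): 1⊕1⊕0⊕1⊕0⊕0⊕0⊕1 = 0
s8 (pos 8,9,10,11,12,13,14,15): 1⊕1⊕0⊕1⊕0⊕0⊕0⊕1 = 0
Syndrome s8…s1 = 0000 → no error.
Read data bits from positions 3,5,6,7,9,10,11,12,13,14,15: 11011010001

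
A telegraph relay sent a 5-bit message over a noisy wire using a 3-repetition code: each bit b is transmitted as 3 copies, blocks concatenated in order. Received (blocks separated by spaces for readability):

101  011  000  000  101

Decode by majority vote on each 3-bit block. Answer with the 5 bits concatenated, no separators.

11001

Block 1 (101): 2 ones → 1
Block 2 (011): 2 ones → 1
Block 3 (000): 0 ones → 0
Block 4 (000): 0 ones → 0
Block 5 (101): 2 ones → 1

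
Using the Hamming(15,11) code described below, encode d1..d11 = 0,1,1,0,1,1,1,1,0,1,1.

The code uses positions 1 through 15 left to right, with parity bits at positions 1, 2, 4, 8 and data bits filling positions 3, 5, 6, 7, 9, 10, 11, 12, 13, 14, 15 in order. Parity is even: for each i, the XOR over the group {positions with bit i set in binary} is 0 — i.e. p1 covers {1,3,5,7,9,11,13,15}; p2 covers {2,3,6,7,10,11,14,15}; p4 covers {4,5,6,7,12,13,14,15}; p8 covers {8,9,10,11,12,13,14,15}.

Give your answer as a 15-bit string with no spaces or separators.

Place data at non-parity positions: p1 p2 0 p4 1 1 0 p8 1 1 1 1 0 1 1
p1 (pos 1,3,5,7,9,11,13,15): XOR of data positions = 0⊕1⊕0⊕1⊕1⊕0⊕1 = 0
p2 (pos 2,3,6,7,10,11,14,15): XOR of data positions = 0⊕1⊕0⊕1⊕1⊕1⊕1 = 1
p4 (pos 4,5,6,7,12,13,14,15): XOR of data positions = 1⊕1⊕0⊕1⊕0⊕1⊕1 = 1
p8 (pos 8,9,10,11,12,13,14,15): XOR of data positions = 1⊕1⊕1⊕1⊕0⊕1⊕1 = 0
Codeword: 010111001111011

010111001111011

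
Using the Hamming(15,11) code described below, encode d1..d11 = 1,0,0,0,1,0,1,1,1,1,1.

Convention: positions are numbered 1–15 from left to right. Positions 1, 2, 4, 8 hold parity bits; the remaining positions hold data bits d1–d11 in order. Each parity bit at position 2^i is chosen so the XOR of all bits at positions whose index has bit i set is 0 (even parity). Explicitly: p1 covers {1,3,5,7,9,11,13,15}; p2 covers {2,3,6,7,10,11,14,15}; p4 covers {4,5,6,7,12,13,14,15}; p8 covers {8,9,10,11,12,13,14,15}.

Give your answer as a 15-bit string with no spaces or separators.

Place data at non-parity positions: p1 p2 1 p4 0 0 0 p8 1 0 1 1 1 1 1
p1 (pos 1,3,5,7,9,11,13,15): XOR of data positions = 1⊕0⊕0⊕1⊕1⊕1⊕1 = 1
p2 (pos 2,3,6,7,10,11,14,15): XOR of data positions = 1⊕0⊕0⊕0⊕1⊕1⊕1 = 0
p4 (pos 4,5,6,7,12,13,14,15): XOR of data positions = 0⊕0⊕0⊕1⊕1⊕1⊕1 = 0
p8 (pos 8,9,10,11,12,13,14,15): XOR of data positions = 1⊕0⊕1⊕1⊕1⊕1⊕1 = 0
Codeword: 101000001011111

101000001011111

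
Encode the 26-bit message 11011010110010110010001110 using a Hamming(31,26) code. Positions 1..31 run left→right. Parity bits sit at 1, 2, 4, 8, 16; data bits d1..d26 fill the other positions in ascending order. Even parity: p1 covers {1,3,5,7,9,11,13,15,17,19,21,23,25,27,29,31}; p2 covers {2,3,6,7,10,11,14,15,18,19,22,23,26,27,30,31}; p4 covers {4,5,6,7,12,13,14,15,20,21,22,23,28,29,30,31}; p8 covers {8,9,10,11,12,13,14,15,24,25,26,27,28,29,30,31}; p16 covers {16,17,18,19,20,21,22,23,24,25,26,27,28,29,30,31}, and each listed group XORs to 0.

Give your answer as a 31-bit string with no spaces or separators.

0011101010101101010110010001110

Place data at non-parity positions: p1 p2 1 p4 1 0 1 p8 1 0 1 0 1 1 0 p16 0 1 0 1 1 0 0 1 0 0 0 1 1 1 0
p1 (pos 1,3,5,7,9,11,13,15,17,19,21,23,25,27,29,31): XOR of data positions = 1⊕1⊕1⊕1⊕1⊕1⊕0⊕0⊕0⊕1⊕0⊕0⊕0⊕1⊕0 = 0
p2 (pos 2,3,6,7,10,11,14,15,18,19,22,23,26,27,30,31): XOR of data positions = 1⊕0⊕1⊕0⊕1⊕1⊕0⊕1⊕0⊕0⊕0⊕0⊕0⊕1⊕0 = 0
p4 (pos 4,5,6,7,12,13,14,15,20,21,22,23,28,29,30,31): XOR of data positions = 1⊕0⊕1⊕0⊕1⊕1⊕0⊕1⊕1⊕0⊕0⊕1⊕1⊕1⊕0 = 1
p8 (pos 8,9,10,11,12,13,14,15,24,25,26,27,28,29,30,31): XOR of data positions = 1⊕0⊕1⊕0⊕1⊕1⊕0⊕1⊕0⊕0⊕0⊕1⊕1⊕1⊕0 = 0
p16 (pos 16,17,18,19,20,21,22,23,24,25,26,27,28,29,30,31): XOR of data positions = 0⊕1⊕0⊕1⊕1⊕0⊕0⊕1⊕0⊕0⊕0⊕1⊕1⊕1⊕0 = 1
Codeword: 0011101010101101010110010001110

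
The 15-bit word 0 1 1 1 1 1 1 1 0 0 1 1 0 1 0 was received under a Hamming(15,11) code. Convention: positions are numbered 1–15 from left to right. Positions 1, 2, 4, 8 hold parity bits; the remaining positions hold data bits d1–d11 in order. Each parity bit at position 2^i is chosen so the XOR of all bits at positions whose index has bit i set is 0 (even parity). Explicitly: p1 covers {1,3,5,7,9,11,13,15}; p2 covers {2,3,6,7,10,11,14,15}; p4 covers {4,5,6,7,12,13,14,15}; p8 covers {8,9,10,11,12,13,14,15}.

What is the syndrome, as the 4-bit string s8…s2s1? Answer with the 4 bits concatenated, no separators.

0000

s1 (pos 1,3,5,7,9,11,13,15): 0⊕1⊕1⊕1⊕0⊕1⊕0⊕0 = 0
s2 (pos 2,3,6,7,10,11,14,15): 1⊕1⊕1⊕1⊕0⊕1⊕1⊕0 = 0
s4 (pos 4,5,6,7,12,13,14,15): 1⊕1⊕1⊕1⊕1⊕0⊕1⊕0 = 0
s8 (pos 8,9,10,11,12,13,14,15): 1⊕0⊕0⊕1⊕1⊕0⊕1⊕0 = 0
Syndrome s8…s1 = 0000 → no error.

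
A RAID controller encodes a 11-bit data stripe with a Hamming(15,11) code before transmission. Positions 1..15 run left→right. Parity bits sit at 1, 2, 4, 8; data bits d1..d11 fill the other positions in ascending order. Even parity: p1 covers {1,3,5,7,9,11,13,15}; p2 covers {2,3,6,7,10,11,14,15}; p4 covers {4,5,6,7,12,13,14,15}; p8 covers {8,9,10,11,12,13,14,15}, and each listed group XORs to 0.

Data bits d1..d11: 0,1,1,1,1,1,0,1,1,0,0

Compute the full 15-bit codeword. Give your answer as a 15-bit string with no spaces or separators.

Place data at non-parity positions: p1 p2 0 p4 1 1 1 p8 1 1 0 1 1 0 0
p1 (pos 1,3,5,7,9,11,13,15): XOR of data positions = 0⊕1⊕1⊕1⊕0⊕1⊕0 = 0
p2 (pos 2,3,6,7,10,11,14,15): XOR of data positions = 0⊕1⊕1⊕1⊕0⊕0⊕0 = 1
p4 (pos 4,5,6,7,12,13,14,15): XOR of data positions = 1⊕1⊕1⊕1⊕1⊕0⊕0 = 1
p8 (pos 8,9,10,11,12,13,14,15): XOR of data positions = 1⊕1⊕0⊕1⊕1⊕0⊕0 = 0
Codeword: 010111101101100

010111101101100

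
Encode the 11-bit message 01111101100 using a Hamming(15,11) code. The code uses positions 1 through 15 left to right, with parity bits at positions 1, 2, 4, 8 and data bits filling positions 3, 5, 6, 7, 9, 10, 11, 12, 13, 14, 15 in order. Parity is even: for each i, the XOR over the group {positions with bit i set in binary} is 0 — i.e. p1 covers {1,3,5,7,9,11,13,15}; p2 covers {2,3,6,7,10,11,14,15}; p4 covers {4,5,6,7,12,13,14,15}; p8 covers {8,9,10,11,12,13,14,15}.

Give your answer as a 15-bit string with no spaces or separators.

Place data at non-parity positions: p1 p2 0 p4 1 1 1 p8 1 1 0 1 1 0 0
p1 (pos 1,3,5,7,9,11,13,15): XOR of data positions = 0⊕1⊕1⊕1⊕0⊕1⊕0 = 0
p2 (pos 2,3,6,7,10,11,14,15): XOR of data positions = 0⊕1⊕1⊕1⊕0⊕0⊕0 = 1
p4 (pos 4,5,6,7,12,13,14,15): XOR of data positions = 1⊕1⊕1⊕1⊕1⊕0⊕0 = 1
p8 (pos 8,9,10,11,12,13,14,15): XOR of data positions = 1⊕1⊕0⊕1⊕1⊕0⊕0 = 0
Codeword: 010111101101100

010111101101100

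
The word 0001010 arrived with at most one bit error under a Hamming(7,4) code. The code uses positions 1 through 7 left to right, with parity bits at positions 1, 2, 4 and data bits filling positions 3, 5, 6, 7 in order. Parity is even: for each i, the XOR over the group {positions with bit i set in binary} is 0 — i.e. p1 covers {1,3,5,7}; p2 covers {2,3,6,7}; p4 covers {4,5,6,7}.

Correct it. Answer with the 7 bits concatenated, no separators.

s1 (pos 1,3,5,7): 0⊕0⊕0⊕0 = 0
s2 (pos 2,3,6,7): 0⊕0⊕1⊕0 = 1
s4 (pos 4,5,6,7): 1⊕0⊕1⊕0 = 0
Syndrome s4…s1 = 010 → error at position 2.
Flip position 2: 0001010 → 0101010

0101010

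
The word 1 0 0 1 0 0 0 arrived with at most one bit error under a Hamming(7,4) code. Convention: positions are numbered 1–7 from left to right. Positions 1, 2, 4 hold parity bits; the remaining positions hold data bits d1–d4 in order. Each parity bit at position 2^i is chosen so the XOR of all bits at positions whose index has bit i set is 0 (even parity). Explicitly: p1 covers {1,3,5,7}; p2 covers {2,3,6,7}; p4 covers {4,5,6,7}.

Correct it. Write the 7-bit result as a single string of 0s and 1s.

s1 (pos 1,3,5,7): 1⊕0⊕0⊕0 = 1
s2 (pos 2,3,6,7): 0⊕0⊕0⊕0 = 0
s4 (pos 4,5,6,7): 1⊕0⊕0⊕0 = 1
Syndrome s4…s1 = 101 → error at position 5.
Flip position 5: 1001000 → 1001100

1001100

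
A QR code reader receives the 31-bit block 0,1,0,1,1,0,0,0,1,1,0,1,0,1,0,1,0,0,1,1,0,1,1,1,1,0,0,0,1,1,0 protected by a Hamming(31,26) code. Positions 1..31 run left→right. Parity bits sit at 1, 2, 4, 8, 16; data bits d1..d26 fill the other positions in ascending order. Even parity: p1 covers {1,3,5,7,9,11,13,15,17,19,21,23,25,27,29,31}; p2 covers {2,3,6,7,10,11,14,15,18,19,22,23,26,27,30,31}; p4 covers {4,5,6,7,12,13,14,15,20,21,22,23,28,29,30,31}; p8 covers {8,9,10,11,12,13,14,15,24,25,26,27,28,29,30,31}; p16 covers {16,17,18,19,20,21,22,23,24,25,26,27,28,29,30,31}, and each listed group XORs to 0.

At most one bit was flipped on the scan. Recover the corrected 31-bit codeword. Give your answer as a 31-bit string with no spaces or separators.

s1 (pos 1,3,5,7,9,11,13,15,17,19,21,23,25,27,29,31): 0⊕0⊕1⊕0⊕1⊕0⊕0⊕0⊕0⊕1⊕0⊕1⊕1⊕0⊕1⊕0 = 0
s2 (pos 2,3,6,7,10,11,14,15,18,19,22,23,26,27,30,31): 1⊕0⊕0⊕0⊕1⊕0⊕1⊕0⊕0⊕1⊕1⊕1⊕0⊕0⊕1⊕0 = 1
s4 (pos 4,5,6,7,12,13,14,15,20,21,22,23,28,29,30,31): 1⊕1⊕0⊕0⊕1⊕0⊕1⊕0⊕1⊕0⊕1⊕1⊕0⊕1⊕1⊕0 = 1
s8 (pos 8,9,10,11,12,13,14,15,24,25,26,27,28,29,30,31): 0⊕1⊕1⊕0⊕1⊕0⊕1⊕0⊕1⊕1⊕0⊕0⊕0⊕1⊕1⊕0 = 0
s16 (pos 16,17,18,19,20,21,22,23,24,25,26,27,28,29,30,31): 1⊕0⊕0⊕1⊕1⊕0⊕1⊕1⊕1⊕1⊕0⊕0⊕0⊕1⊕1⊕0 = 1
Syndrome s16…s1 = 10110 → error at position 22.
Flip position 22: 0101100011010101001101111000110 → 0101100011010101001100111000110

0101100011010101001100111000110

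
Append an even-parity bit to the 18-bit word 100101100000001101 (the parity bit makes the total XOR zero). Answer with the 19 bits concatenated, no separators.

1001011000000011011

XOR of the 18 data bits: 1⊕0⊕0⊕1⊕0⊕1⊕1⊕0⊕0⊕0⊕0⊕0⊕0⊕0⊕1⊕1⊕0⊕1 = 1
Parity bit = 1 (so all 19 bits XOR to 0).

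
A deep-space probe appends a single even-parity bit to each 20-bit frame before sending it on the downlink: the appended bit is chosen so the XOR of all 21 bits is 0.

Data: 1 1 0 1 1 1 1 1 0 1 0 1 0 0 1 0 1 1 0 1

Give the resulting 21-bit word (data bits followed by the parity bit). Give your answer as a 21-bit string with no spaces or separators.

110111110101001011011

XOR of the 20 data bits: 1⊕1⊕0⊕1⊕1⊕1⊕1⊕1⊕0⊕1⊕0⊕1⊕0⊕0⊕1⊕0⊕1⊕1⊕0⊕1 = 1
Parity bit = 1 (so all 21 bits XOR to 0).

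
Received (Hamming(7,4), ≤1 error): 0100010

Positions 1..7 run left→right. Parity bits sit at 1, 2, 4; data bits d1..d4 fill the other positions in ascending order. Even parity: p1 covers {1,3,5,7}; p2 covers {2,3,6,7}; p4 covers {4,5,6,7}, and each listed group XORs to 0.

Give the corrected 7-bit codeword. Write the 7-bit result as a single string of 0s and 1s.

0101010

s1 (pos 1,3,5,7): 0⊕0⊕0⊕0 = 0
s2 (pos 2,3,6,7): 1⊕0⊕1⊕0 = 0
s4 (pos 4,5,6,7): 0⊕0⊕1⊕0 = 1
Syndrome s4…s1 = 100 → error at position 4.
Flip position 4: 0100010 → 0101010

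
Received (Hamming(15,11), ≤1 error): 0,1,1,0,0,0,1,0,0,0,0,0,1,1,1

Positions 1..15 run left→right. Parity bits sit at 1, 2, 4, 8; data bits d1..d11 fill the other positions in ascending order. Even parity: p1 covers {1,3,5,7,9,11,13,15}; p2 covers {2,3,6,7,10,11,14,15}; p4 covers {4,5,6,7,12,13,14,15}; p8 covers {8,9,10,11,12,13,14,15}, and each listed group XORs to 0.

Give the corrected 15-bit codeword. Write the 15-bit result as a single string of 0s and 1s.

011000100100111

s1 (pos 1,3,5,7,9,11,13,15): 0⊕1⊕0⊕1⊕0⊕0⊕1⊕1 = 0
s2 (pos 2,3,6,7,10,11,14,15): 1⊕1⊕0⊕1⊕0⊕0⊕1⊕1 = 1
s4 (pos 4,5,6,7,12,13,14,15): 0⊕0⊕0⊕1⊕0⊕1⊕1⊕1 = 0
s8 (pos 8,9,10,11,12,13,14,15): 0⊕0⊕0⊕0⊕0⊕1⊕1⊕1 = 1
Syndrome s8…s1 = 1010 → error at position 10.
Flip position 10: 011000100000111 → 011000100100111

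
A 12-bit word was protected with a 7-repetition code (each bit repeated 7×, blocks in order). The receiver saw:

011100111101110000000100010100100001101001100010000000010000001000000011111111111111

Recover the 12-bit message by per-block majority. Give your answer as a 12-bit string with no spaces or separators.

Block 1 (0111001): 4 ones → 1
Block 2 (1110111): 6 ones → 1
Block 3 (0000000): 0 ones → 0
Block 4 (1000101): 3 ones → 0
Block 5 (0010000): 1 one → 0
Block 6 (1101001): 4 ones → 1
Block 7 (1000100): 2 ones → 0
Block 8 (0000001): 1 one → 0
Block 9 (0000001): 1 one → 0
Block 10 (0000000): 0 ones → 0
Block 11 (1111111): 7 ones → 1
Block 12 (1111111): 7 ones → 1

110001000011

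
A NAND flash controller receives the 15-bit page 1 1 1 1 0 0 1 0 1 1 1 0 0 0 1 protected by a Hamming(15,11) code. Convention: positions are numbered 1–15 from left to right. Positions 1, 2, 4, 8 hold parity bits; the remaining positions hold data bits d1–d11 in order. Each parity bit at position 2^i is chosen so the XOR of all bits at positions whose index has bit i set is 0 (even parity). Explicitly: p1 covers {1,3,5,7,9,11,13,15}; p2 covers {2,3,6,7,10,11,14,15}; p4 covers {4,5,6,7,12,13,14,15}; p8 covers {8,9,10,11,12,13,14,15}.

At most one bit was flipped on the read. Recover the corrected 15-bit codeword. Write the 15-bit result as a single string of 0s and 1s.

111000101110001

s1 (pos 1,3,5,7,9,11,13,15): 1⊕1⊕0⊕1⊕1⊕1⊕0⊕1 = 0
s2 (pos 2,3,6,7,10,11,14,15): 1⊕1⊕0⊕1⊕1⊕1⊕0⊕1 = 0
s4 (pos 4,5,6,7,12,13,14,15): 1⊕0⊕0⊕1⊕0⊕0⊕0⊕1 = 1
s8 (pos 8,9,10,11,12,13,14,15): 0⊕1⊕1⊕1⊕0⊕0⊕0⊕1 = 0
Syndrome s8…s1 = 0100 → error at position 4.
Flip position 4: 111100101110001 → 111000101110001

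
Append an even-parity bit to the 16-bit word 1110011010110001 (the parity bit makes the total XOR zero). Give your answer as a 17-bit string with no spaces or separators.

XOR of the 16 data bits: 1⊕1⊕1⊕0⊕0⊕1⊕1⊕0⊕1⊕0⊕1⊕1⊕0⊕0⊕0⊕1 = 1
Parity bit = 1 (so all 17 bits XOR to 0).

11100110101100011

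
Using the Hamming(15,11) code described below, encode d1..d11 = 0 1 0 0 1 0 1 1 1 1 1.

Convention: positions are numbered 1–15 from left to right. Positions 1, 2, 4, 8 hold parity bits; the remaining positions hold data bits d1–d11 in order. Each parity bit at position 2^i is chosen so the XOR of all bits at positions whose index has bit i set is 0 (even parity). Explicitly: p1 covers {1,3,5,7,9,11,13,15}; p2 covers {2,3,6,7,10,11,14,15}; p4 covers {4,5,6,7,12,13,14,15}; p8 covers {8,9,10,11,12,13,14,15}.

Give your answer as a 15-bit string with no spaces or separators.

110110001011111

Place data at non-parity positions: p1 p2 0 p4 1 0 0 p8 1 0 1 1 1 1 1
p1 (pos 1,3,5,7,9,11,13,15): XOR of data positions = 0⊕1⊕0⊕1⊕1⊕1⊕1 = 1
p2 (pos 2,3,6,7,10,11,14,15): XOR of data positions = 0⊕0⊕0⊕0⊕1⊕1⊕1 = 1
p4 (pos 4,5,6,7,12,13,14,15): XOR of data positions = 1⊕0⊕0⊕1⊕1⊕1⊕1 = 1
p8 (pos 8,9,10,11,12,13,14,15): XOR of data positions = 1⊕0⊕1⊕1⊕1⊕1⊕1 = 0
Codeword: 110110001011111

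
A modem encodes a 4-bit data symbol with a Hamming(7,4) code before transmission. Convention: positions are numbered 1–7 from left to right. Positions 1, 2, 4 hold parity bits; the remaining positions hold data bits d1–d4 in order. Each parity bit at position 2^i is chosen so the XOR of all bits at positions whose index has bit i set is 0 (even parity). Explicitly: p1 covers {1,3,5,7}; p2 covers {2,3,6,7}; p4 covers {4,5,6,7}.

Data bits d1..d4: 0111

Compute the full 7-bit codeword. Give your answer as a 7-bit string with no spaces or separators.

0001111

Place data at non-parity positions: p1 p2 0 p4 1 1 1
p1 (pos 1,3,5,7): XOR of data positions = 0⊕1⊕1 = 0
p2 (pos 2,3,6,7): XOR of data positions = 0⊕1⊕1 = 0
p4 (pos 4,5,6,7): XOR of data positions = 1⊕1⊕1 = 1
Codeword: 0001111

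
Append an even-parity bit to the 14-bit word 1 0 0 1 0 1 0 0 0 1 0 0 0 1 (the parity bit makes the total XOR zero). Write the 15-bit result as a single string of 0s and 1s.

XOR of the 14 data bits: 1⊕0⊕0⊕1⊕0⊕1⊕0⊕0⊕0⊕1⊕0⊕0⊕0⊕1 = 1
Parity bit = 1 (so all 15 bits XOR to 0).

100101000100011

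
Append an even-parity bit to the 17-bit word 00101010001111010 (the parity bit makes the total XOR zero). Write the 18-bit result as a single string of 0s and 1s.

XOR of the 17 data bits: 0⊕0⊕1⊕0⊕1⊕0⊕1⊕0⊕0⊕0⊕1⊕1⊕1⊕1⊕0⊕1⊕0 = 0
Parity bit = 0 (so all 18 bits XOR to 0).

001010100011110100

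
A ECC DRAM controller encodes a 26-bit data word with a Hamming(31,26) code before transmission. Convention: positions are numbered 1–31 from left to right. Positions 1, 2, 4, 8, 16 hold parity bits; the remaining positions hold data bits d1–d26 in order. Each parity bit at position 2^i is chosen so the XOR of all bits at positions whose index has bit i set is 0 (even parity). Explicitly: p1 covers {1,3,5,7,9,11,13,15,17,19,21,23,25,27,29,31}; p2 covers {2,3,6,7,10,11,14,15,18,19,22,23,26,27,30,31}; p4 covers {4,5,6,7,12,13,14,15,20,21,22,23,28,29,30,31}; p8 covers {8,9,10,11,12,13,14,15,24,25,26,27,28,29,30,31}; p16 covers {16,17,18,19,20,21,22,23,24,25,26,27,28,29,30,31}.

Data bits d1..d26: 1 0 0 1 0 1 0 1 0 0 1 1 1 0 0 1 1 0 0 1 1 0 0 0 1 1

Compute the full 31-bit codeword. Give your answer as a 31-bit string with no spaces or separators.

1111001101010010110011001100011

Place data at non-parity positions: p1 p2 1 p4 0 0 1 p8 0 1 0 1 0 0 1 p16 1 1 0 0 1 1 0 0 1 1 0 0 0 1 1
p1 (pos 1,3,5,7,9,11,13,15,17,19,21,23,25,27,29,31): XOR of data positions = 1⊕0⊕1⊕0⊕0⊕0⊕1⊕1⊕0⊕1⊕0⊕1⊕0⊕0⊕1 = 1
p2 (pos 2,3,6,7,10,11,14,15,18,19,22,23,26,27,30,31): XOR of data positions = 1⊕0⊕1⊕1⊕0⊕0⊕1⊕1⊕0⊕1⊕0⊕1⊕0⊕1⊕1 = 1
p4 (pos 4,5,6,7,12,13,14,15,20,21,22,23,28,29,30,31): XOR of data positions = 0⊕0⊕1⊕1⊕0⊕0⊕1⊕0⊕1⊕1⊕0⊕0⊕0⊕1⊕1 = 1
p8 (pos 8,9,10,11,12,13,14,15,24,25,26,27,28,29,30,31): XOR of data positions = 0⊕1⊕0⊕1⊕0⊕0⊕1⊕0⊕1⊕1⊕0⊕0⊕0⊕1⊕1 = 1
p16 (pos 16,17,18,19,20,21,22,23,24,25,26,27,28,29,30,31): XOR of data positions = 1⊕1⊕0⊕0⊕1⊕1⊕0⊕0⊕1⊕1⊕0⊕0⊕0⊕1⊕1 = 0
Codeword: 1111001101010010110011001100011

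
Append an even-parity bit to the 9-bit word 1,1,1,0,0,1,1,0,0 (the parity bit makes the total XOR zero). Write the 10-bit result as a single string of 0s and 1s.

XOR of the 9 data bits: 1⊕1⊕1⊕0⊕0⊕1⊕1⊕0⊕0 = 1
Parity bit = 1 (so all 10 bits XOR to 0).

1110011001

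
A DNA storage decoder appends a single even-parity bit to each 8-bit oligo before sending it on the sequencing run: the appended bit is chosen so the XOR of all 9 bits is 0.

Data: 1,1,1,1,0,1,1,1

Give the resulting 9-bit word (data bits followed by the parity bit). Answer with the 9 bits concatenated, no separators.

XOR of the 8 data bits: 1⊕1⊕1⊕1⊕0⊕1⊕1⊕1 = 1
Parity bit = 1 (so all 9 bits XOR to 0).

111101111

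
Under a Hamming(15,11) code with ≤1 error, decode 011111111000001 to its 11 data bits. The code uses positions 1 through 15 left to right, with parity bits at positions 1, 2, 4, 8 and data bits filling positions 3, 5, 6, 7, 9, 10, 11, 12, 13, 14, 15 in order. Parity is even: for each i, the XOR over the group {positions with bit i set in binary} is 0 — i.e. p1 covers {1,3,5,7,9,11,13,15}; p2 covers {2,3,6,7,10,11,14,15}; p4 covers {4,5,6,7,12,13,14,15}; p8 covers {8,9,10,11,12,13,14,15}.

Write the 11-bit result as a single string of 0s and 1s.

s1 (pos 1,3,5,7,9,11,13,15): 0⊕1⊕1⊕1⊕1⊕0⊕0⊕1 = 1
s2 (pos 2,3,6,7,10,11,14,15): 1⊕1⊕1⊕1⊕0⊕0⊕0⊕1 = 1
s4 (pos 4,5,6,7,12,13,14,15): 1⊕1⊕1⊕1⊕0⊕0⊕0⊕1 = 1
s8 (pos 8,9,10,11,12,13,14,15): 1⊕1⊕0⊕0⊕0⊕0⊕0⊕1 = 1
Syndrome s8…s1 = 1111 → error at position 15.
Flip position 15: 011111111000001 → 011111111000000
Read data bits from positions 3,5,6,7,9,10,11,12,13,14,15: 11111000000

11111000000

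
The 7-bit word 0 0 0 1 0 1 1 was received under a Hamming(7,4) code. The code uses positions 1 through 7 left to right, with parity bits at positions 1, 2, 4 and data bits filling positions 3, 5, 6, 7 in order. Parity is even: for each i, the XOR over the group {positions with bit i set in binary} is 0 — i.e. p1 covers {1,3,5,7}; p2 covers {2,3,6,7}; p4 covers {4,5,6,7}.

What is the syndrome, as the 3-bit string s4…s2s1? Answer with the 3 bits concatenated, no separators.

s1 (pos 1,3,5,7): 0⊕0⊕0⊕1 = 1
s2 (pos 2,3,6,7): 0⊕0⊕1⊕1 = 0
s4 (pos 4,5,6,7): 1⊕0⊕1⊕1 = 1
Syndrome s4…s1 = 101 → error at position 5.

101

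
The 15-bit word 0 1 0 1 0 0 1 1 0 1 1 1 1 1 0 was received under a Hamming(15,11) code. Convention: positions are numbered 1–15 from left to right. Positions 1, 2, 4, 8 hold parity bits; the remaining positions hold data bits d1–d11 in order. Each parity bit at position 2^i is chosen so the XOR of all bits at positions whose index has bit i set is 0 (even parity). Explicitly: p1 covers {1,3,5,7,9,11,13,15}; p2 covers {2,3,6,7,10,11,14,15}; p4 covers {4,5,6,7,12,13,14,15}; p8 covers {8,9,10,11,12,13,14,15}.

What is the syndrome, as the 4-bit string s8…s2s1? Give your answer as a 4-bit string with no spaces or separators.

s1 (pos 1,3,5,7,9,11,13,15): 0⊕0⊕0⊕1⊕0⊕1⊕1⊕0 = 1
s2 (pos 2,3,6,7,10,11,14,15): 1⊕0⊕0⊕1⊕1⊕1⊕1⊕0 = 1
s4 (pos 4,5,6,7,12,13,14,15): 1⊕0⊕0⊕1⊕1⊕1⊕1⊕0 = 1
s8 (pos 8,9,10,11,12,13,14,15): 1⊕0⊕1⊕1⊕1⊕1⊕1⊕0 = 0
Syndrome s8…s1 = 0111 → error at position 7.

0111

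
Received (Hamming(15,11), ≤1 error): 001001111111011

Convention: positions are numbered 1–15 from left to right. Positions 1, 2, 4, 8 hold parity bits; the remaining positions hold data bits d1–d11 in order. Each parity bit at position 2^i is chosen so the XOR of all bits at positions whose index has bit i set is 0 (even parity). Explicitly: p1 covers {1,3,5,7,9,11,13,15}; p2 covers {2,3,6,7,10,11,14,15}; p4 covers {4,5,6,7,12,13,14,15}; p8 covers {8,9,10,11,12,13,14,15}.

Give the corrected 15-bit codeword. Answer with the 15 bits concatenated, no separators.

s1 (pos 1,3,5,7,9,11,13,15): 0⊕1⊕0⊕1⊕1⊕1⊕0⊕1 = 1
s2 (pos 2,3,6,7,10,11,14,15): 0⊕1⊕1⊕1⊕1⊕1⊕1⊕1 = 1
s4 (pos 4,5,6,7,12,13,14,15): 0⊕0⊕1⊕1⊕1⊕0⊕1⊕1 = 1
s8 (pos 8,9,10,11,12,13,14,15): 1⊕1⊕1⊕1⊕1⊕0⊕1⊕1 = 1
Syndrome s8…s1 = 1111 → error at position 15.
Flip position 15: 001001111111011 → 001001111111010

001001111111010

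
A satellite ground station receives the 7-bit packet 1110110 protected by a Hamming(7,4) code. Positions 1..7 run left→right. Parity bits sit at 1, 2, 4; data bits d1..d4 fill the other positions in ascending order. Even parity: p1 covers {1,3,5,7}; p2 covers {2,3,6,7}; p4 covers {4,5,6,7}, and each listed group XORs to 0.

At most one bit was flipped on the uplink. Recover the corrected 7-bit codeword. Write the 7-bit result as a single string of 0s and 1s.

s1 (pos 1,3,5,7): 1⊕1⊕1⊕0 = 1
s2 (pos 2,3,6,7): 1⊕1⊕1⊕0 = 1
s4 (pos 4,5,6,7): 0⊕1⊕1⊕0 = 0
Syndrome s4…s1 = 011 → error at position 3.
Flip position 3: 1110110 → 1100110

1100110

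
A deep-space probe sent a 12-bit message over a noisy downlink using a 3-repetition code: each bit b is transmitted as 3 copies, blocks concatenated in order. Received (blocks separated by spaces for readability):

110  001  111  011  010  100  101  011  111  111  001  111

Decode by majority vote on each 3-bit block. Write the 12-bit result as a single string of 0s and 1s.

101100111101

Block 1 (110): 2 ones → 1
Block 2 (001): 1 one → 0
Block 3 (111): 3 ones → 1
Block 4 (011): 2 ones → 1
Block 5 (010): 1 one → 0
Block 6 (100): 1 one → 0
Block 7 (101): 2 ones → 1
Block 8 (011): 2 ones → 1
Block 9 (111): 3 ones → 1
Block 10 (111): 3 ones → 1
Block 11 (001): 1 one → 0
Block 12 (111): 3 ones → 1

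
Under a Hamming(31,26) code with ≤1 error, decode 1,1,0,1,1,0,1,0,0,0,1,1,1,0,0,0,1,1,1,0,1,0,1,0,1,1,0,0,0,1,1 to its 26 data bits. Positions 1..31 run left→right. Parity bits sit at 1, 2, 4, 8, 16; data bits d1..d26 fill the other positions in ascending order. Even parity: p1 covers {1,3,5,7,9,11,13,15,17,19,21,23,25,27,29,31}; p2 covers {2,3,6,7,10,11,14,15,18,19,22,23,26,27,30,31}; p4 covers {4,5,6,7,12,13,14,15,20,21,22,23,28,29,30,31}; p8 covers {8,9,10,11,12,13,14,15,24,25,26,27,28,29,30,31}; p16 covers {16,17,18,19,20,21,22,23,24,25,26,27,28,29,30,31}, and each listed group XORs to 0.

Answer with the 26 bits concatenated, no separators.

01010011100111010101100010

s1 (pos 1,3,5,7,9,11,13,15,17,19,21,23,25,27,29,31): 1⊕0⊕1⊕1⊕0⊕1⊕1⊕0⊕1⊕1⊕1⊕1⊕1⊕0⊕0⊕1 = 1
s2 (pos 2,3,6,7,10,11,14,15,18,19,22,23,26,27,30,31): 1⊕0⊕0⊕1⊕0⊕1⊕0⊕0⊕1⊕1⊕0⊕1⊕1⊕0⊕1⊕1 = 1
s4 (pos 4,5,6,7,12,13,14,15,20,21,22,23,28,29,30,31): 1⊕1⊕0⊕1⊕1⊕1⊕0⊕0⊕0⊕1⊕0⊕1⊕0⊕0⊕1⊕1 = 1
s8 (pos 8,9,10,11,12,13,14,15,24,25,26,27,28,29,30,31): 0⊕0⊕0⊕1⊕1⊕1⊕0⊕0⊕0⊕1⊕1⊕0⊕0⊕0⊕1⊕1 = 1
s16 (pos 16,17,18,19,20,21,22,23,24,25,26,27,28,29,30,31): 0⊕1⊕1⊕1⊕0⊕1⊕0⊕1⊕0⊕1⊕1⊕0⊕0⊕0⊕1⊕1 = 1
Syndrome s16…s1 = 11111 → error at position 31.
Flip position 31: 1101101000111000111010101100011 → 1101101000111000111010101100010
Read data bits from positions 3,5,6,7,9,10,11,12,13,14,15,17,18,19,20,21,22,23,24,25,26,27,28,29,30,31: 01010011100111010101100010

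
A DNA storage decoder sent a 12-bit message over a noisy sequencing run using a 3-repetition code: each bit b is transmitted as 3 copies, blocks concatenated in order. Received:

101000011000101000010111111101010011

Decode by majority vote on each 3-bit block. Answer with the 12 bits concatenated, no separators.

101010011101

Block 1 (101): 2 ones → 1
Block 2 (000): 0 ones → 0
Block 3 (011): 2 ones → 1
Block 4 (000): 0 ones → 0
Block 5 (101): 2 ones → 1
Block 6 (000): 0 ones → 0
Block 7 (010): 1 one → 0
Block 8 (111): 3 ones → 1
Block 9 (111): 3 ones → 1
Block 10 (101): 2 ones → 1
Block 11 (010): 1 one → 0
Block 12 (011): 2 ones → 1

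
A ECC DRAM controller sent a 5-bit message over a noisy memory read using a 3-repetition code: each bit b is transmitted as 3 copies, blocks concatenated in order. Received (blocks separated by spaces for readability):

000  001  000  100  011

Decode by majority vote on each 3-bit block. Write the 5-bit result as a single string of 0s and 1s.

Block 1 (000): 0 ones → 0
Block 2 (001): 1 one → 0
Block 3 (000): 0 ones → 0
Block 4 (100): 1 one → 0
Block 5 (011): 2 ones → 1

00001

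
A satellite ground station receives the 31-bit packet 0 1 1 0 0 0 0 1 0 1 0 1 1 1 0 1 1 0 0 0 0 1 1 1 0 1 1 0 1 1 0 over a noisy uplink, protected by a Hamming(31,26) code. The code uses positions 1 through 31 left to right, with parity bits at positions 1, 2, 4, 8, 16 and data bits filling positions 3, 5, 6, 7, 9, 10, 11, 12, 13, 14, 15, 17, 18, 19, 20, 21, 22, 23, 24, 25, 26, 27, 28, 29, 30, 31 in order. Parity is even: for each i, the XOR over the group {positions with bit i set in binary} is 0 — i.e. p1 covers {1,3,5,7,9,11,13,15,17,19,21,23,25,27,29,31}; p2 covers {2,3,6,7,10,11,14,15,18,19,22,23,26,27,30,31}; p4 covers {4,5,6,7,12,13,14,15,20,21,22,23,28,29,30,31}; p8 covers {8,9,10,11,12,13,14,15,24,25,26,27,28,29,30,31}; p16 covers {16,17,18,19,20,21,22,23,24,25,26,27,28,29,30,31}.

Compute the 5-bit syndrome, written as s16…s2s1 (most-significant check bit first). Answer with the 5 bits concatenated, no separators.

10110

s1 (pos 1,3,5,7,9,11,13,15,17,19,21,23,25,27,29,31): 0⊕1⊕0⊕0⊕0⊕0⊕1⊕0⊕1⊕0⊕0⊕1⊕0⊕1⊕1⊕0 = 0
s2 (pos 2,3,6,7,10,11,14,15,18,19,22,23,26,27,30,31): 1⊕1⊕0⊕0⊕1⊕0⊕1⊕0⊕0⊕0⊕1⊕1⊕1⊕1⊕1⊕0 = 1
s4 (pos 4,5,6,7,12,13,14,15,20,21,22,23,28,29,30,31): 0⊕0⊕0⊕0⊕1⊕1⊕1⊕0⊕0⊕0⊕1⊕1⊕0⊕1⊕1⊕0 = 1
s8 (pos 8,9,10,11,12,13,14,15,24,25,26,27,28,29,30,31): 1⊕0⊕1⊕0⊕1⊕1⊕1⊕0⊕1⊕0⊕1⊕1⊕0⊕1⊕1⊕0 = 0
s16 (pos 16,17,18,19,20,21,22,23,24,25,26,27,28,29,30,31): 1⊕1⊕0⊕0⊕0⊕0⊕1⊕1⊕1⊕0⊕1⊕1⊕0⊕1⊕1⊕0 = 1
Syndrome s16…s1 = 10110 → error at position 22.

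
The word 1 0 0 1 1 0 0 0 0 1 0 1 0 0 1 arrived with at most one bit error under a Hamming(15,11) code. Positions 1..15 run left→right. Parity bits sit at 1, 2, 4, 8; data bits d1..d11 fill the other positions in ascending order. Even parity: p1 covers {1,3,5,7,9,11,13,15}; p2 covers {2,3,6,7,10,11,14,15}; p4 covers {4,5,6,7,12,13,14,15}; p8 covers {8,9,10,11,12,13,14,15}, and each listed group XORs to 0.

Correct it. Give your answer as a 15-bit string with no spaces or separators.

s1 (pos 1,3,5,7,9,11,13,15): 1⊕0⊕1⊕0⊕0⊕0⊕0⊕1 = 1
s2 (pos 2,3,6,7,10,11,14,15): 0⊕0⊕0⊕0⊕1⊕0⊕0⊕1 = 0
s4 (pos 4,5,6,7,12,13,14,15): 1⊕1⊕0⊕0⊕1⊕0⊕0⊕1 = 0
s8 (pos 8,9,10,11,12,13,14,15): 0⊕0⊕1⊕0⊕1⊕0⊕0⊕1 = 1
Syndrome s8…s1 = 1001 → error at position 9.
Flip position 9: 100110000101001 → 100110001101001

100110001101001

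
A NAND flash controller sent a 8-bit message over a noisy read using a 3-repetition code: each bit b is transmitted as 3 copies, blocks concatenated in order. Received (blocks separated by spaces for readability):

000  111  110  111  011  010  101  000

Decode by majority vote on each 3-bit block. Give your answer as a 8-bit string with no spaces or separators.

Block 1 (000): 0 ones → 0
Block 2 (111): 3 ones → 1
Block 3 (110): 2 ones → 1
Block 4 (111): 3 ones → 1
Block 5 (011): 2 ones → 1
Block 6 (010): 1 one → 0
Block 7 (101): 2 ones → 1
Block 8 (000): 0 ones → 0

01111010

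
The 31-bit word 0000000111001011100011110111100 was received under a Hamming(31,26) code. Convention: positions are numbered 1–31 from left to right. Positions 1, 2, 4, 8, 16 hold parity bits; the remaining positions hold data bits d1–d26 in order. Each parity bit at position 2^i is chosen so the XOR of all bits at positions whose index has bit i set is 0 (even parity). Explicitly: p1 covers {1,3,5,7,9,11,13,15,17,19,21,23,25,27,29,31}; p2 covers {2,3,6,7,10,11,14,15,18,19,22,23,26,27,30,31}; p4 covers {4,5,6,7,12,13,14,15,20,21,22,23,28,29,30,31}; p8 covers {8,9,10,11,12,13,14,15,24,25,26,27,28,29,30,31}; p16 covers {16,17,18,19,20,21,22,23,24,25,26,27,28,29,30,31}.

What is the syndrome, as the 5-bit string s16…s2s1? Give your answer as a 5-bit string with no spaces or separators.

00100

s1 (pos 1,3,5,7,9,11,13,15,17,19,21,23,25,27,29,31): 0⊕0⊕0⊕0⊕1⊕0⊕1⊕1⊕1⊕0⊕1⊕1⊕0⊕1⊕1⊕0 = 0
s2 (pos 2,3,6,7,10,11,14,15,18,19,22,23,26,27,30,31): 0⊕0⊕0⊕0⊕1⊕0⊕0⊕1⊕0⊕0⊕1⊕1⊕1⊕1⊕0⊕0 = 0
s4 (pos 4,5,6,7,12,13,14,15,20,21,22,23,28,29,30,31): 0⊕0⊕0⊕0⊕0⊕1⊕0⊕1⊕0⊕1⊕1⊕1⊕1⊕1⊕0⊕0 = 1
s8 (pos 8,9,10,11,12,13,14,15,24,25,26,27,28,29,30,31): 1⊕1⊕1⊕0⊕0⊕1⊕0⊕1⊕1⊕0⊕1⊕1⊕1⊕1⊕0⊕0 = 0
s16 (pos 16,17,18,19,20,21,22,23,24,25,26,27,28,29,30,31): 1⊕1⊕0⊕0⊕0⊕1⊕1⊕1⊕1⊕0⊕1⊕1⊕1⊕1⊕0⊕0 = 0
Syndrome s16…s1 = 00100 → error at position 4.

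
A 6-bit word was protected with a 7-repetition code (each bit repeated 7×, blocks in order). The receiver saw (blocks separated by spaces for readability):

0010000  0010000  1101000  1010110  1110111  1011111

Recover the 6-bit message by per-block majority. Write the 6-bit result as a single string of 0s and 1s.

Block 1 (0010000): 1 one → 0
Block 2 (0010000): 1 one → 0
Block 3 (1101000): 3 ones → 0
Block 4 (1010110): 4 ones → 1
Block 5 (1110111): 6 ones → 1
Block 6 (1011111): 6 ones → 1

000111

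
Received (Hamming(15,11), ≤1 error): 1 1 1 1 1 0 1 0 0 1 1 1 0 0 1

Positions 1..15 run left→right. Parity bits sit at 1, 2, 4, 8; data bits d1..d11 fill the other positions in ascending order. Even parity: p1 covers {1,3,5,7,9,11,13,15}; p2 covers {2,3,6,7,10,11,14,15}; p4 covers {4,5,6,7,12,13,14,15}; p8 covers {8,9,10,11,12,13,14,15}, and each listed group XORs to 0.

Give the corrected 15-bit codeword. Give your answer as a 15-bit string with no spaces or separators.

111010100111001

s1 (pos 1,3,5,7,9,11,13,15): 1⊕1⊕1⊕1⊕0⊕1⊕0⊕1 = 0
s2 (pos 2,3,6,7,10,11,14,15): 1⊕1⊕0⊕1⊕1⊕1⊕0⊕1 = 0
s4 (pos 4,5,6,7,12,13,14,15): 1⊕1⊕0⊕1⊕1⊕0⊕0⊕1 = 1
s8 (pos 8,9,10,11,12,13,14,15): 0⊕0⊕1⊕1⊕1⊕0⊕0⊕1 = 0
Syndrome s8…s1 = 0100 → error at position 4.
Flip position 4: 111110100111001 → 111010100111001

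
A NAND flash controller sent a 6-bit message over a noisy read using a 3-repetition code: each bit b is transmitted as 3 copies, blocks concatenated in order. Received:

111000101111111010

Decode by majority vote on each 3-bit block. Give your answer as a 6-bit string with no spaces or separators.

Block 1 (111): 3 ones → 1
Block 2 (000): 0 ones → 0
Block 3 (101): 2 ones → 1
Block 4 (111): 3 ones → 1
Block 5 (111): 3 ones → 1
Block 6 (010): 1 one → 0

101110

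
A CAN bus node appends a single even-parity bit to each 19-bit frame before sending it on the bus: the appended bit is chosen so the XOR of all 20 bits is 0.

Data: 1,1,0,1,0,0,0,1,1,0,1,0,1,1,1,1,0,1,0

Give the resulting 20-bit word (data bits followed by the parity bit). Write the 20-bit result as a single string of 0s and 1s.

XOR of the 19 data bits: 1⊕1⊕0⊕1⊕0⊕0⊕0⊕1⊕1⊕0⊕1⊕0⊕1⊕1⊕1⊕1⊕0⊕1⊕0 = 1
Parity bit = 1 (so all 20 bits XOR to 0).

11010001101011110101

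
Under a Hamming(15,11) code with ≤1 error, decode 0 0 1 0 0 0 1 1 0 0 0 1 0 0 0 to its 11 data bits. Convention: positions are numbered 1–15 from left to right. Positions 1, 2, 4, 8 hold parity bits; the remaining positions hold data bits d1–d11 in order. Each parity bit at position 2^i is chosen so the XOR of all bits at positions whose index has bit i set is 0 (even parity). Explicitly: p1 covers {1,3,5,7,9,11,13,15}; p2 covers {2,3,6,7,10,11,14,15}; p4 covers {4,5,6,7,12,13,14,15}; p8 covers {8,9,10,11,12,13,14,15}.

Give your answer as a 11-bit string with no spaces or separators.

10010001000

s1 (pos 1,3,5,7,9,11,13,15): 0⊕1⊕0⊕1⊕0⊕0⊕0⊕0 = 0
s2 (pos 2,3,6,7,10,11,14,15): 0⊕1⊕0⊕1⊕0⊕0⊕0⊕0 = 0
s4 (pos 4,5,6,7,12,13,14,15): 0⊕0⊕0⊕1⊕1⊕0⊕0⊕0 = 0
s8 (pos 8,9,10,11,12,13,14,15): 1⊕0⊕0⊕0⊕1⊕0⊕0⊕0 = 0
Syndrome s8…s1 = 0000 → no error.
Read data bits from positions 3,5,6,7,9,10,11,12,13,14,15: 10010001000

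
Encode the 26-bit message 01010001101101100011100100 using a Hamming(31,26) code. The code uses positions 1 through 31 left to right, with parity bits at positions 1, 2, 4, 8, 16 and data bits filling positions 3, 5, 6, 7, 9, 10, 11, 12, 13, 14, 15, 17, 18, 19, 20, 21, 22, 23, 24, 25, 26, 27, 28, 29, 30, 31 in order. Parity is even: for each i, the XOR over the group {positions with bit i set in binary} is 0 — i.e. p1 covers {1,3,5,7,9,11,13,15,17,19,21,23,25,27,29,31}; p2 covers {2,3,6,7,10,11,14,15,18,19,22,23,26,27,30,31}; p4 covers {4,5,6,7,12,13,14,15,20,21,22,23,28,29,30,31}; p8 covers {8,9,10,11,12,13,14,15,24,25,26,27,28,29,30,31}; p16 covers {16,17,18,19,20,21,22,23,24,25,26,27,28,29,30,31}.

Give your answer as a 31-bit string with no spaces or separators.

0001101100011011101100011100100

Place data at non-parity positions: p1 p2 0 p4 1 0 1 p8 0 0 0 1 1 0 1 p16 1 0 1 1 0 0 0 1 1 1 0 0 1 0 0
p1 (pos 1,3,5,7,9,11,13,15,17,19,21,23,25,27,29,31): XOR of data positions = 0⊕1⊕1⊕0⊕0⊕1⊕1⊕1⊕1⊕0⊕0⊕1⊕0⊕1⊕0 = 0
p2 (pos 2,3,6,7,10,11,14,15,18,19,22,23,26,27,30,31): XOR of data positions = 0⊕0⊕1⊕0⊕0⊕0⊕1⊕0⊕1⊕0⊕0⊕1⊕0⊕0⊕0 = 0
p4 (pos 4,5,6,7,12,13,14,15,20,21,22,23,28,29,30,31): XOR of data positions = 1⊕0⊕1⊕1⊕1⊕0⊕1⊕1⊕0⊕0⊕0⊕0⊕1⊕0⊕0 = 1
p8 (pos 8,9,10,11,12,13,14,15,24,25,26,27,28,29,30,31): XOR of data positions = 0⊕0⊕0⊕1⊕1⊕0⊕1⊕1⊕1⊕1⊕0⊕0⊕1⊕0⊕0 = 1
p16 (pos 16,17,18,19,20,21,22,23,24,25,26,27,28,29,30,31): XOR of data positions = 1⊕0⊕1⊕1⊕0⊕0⊕0⊕1⊕1⊕1⊕0⊕0⊕1⊕0⊕0 = 1
Codeword: 0001101100011011101100011100100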